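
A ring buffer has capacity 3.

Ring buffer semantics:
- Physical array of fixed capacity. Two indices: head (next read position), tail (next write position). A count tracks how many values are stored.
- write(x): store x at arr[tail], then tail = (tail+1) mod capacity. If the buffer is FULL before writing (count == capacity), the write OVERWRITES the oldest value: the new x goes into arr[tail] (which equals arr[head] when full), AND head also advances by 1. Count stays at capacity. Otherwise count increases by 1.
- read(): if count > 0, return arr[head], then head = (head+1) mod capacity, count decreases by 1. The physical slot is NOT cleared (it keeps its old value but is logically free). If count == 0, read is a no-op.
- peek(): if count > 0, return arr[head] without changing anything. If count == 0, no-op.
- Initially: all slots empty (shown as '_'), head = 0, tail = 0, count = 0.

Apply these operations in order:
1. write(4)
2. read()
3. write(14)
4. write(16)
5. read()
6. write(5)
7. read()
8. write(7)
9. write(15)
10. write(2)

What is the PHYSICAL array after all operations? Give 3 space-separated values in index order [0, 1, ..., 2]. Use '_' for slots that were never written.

After op 1 (write(4)): arr=[4 _ _] head=0 tail=1 count=1
After op 2 (read()): arr=[4 _ _] head=1 tail=1 count=0
After op 3 (write(14)): arr=[4 14 _] head=1 tail=2 count=1
After op 4 (write(16)): arr=[4 14 16] head=1 tail=0 count=2
After op 5 (read()): arr=[4 14 16] head=2 tail=0 count=1
After op 6 (write(5)): arr=[5 14 16] head=2 tail=1 count=2
After op 7 (read()): arr=[5 14 16] head=0 tail=1 count=1
After op 8 (write(7)): arr=[5 7 16] head=0 tail=2 count=2
After op 9 (write(15)): arr=[5 7 15] head=0 tail=0 count=3
After op 10 (write(2)): arr=[2 7 15] head=1 tail=1 count=3

Answer: 2 7 15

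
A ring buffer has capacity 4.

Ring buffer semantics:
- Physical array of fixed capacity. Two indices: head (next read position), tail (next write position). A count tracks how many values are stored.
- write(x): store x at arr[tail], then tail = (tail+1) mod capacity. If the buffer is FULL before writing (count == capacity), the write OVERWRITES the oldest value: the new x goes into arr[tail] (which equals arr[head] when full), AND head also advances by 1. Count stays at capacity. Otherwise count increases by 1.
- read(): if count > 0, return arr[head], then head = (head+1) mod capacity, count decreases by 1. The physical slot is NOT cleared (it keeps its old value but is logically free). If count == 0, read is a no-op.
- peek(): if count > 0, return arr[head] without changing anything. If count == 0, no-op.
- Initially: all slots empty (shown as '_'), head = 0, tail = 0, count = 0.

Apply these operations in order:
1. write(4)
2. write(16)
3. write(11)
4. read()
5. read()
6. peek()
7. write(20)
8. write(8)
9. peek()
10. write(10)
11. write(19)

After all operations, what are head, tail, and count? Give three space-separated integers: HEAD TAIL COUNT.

Answer: 3 3 4

Derivation:
After op 1 (write(4)): arr=[4 _ _ _] head=0 tail=1 count=1
After op 2 (write(16)): arr=[4 16 _ _] head=0 tail=2 count=2
After op 3 (write(11)): arr=[4 16 11 _] head=0 tail=3 count=3
After op 4 (read()): arr=[4 16 11 _] head=1 tail=3 count=2
After op 5 (read()): arr=[4 16 11 _] head=2 tail=3 count=1
After op 6 (peek()): arr=[4 16 11 _] head=2 tail=3 count=1
After op 7 (write(20)): arr=[4 16 11 20] head=2 tail=0 count=2
After op 8 (write(8)): arr=[8 16 11 20] head=2 tail=1 count=3
After op 9 (peek()): arr=[8 16 11 20] head=2 tail=1 count=3
After op 10 (write(10)): arr=[8 10 11 20] head=2 tail=2 count=4
After op 11 (write(19)): arr=[8 10 19 20] head=3 tail=3 count=4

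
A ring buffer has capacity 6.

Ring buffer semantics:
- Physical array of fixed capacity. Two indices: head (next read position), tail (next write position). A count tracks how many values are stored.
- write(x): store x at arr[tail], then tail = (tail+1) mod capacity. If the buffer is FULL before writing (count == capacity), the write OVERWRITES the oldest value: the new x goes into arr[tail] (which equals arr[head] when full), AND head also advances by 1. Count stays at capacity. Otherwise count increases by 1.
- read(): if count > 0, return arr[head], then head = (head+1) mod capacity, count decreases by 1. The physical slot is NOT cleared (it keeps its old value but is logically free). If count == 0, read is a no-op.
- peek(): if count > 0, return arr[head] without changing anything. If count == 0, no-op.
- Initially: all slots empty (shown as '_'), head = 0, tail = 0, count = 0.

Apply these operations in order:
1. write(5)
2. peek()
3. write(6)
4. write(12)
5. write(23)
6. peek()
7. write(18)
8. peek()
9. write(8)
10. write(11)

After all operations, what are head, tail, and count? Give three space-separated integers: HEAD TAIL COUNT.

After op 1 (write(5)): arr=[5 _ _ _ _ _] head=0 tail=1 count=1
After op 2 (peek()): arr=[5 _ _ _ _ _] head=0 tail=1 count=1
After op 3 (write(6)): arr=[5 6 _ _ _ _] head=0 tail=2 count=2
After op 4 (write(12)): arr=[5 6 12 _ _ _] head=0 tail=3 count=3
After op 5 (write(23)): arr=[5 6 12 23 _ _] head=0 tail=4 count=4
After op 6 (peek()): arr=[5 6 12 23 _ _] head=0 tail=4 count=4
After op 7 (write(18)): arr=[5 6 12 23 18 _] head=0 tail=5 count=5
After op 8 (peek()): arr=[5 6 12 23 18 _] head=0 tail=5 count=5
After op 9 (write(8)): arr=[5 6 12 23 18 8] head=0 tail=0 count=6
After op 10 (write(11)): arr=[11 6 12 23 18 8] head=1 tail=1 count=6

Answer: 1 1 6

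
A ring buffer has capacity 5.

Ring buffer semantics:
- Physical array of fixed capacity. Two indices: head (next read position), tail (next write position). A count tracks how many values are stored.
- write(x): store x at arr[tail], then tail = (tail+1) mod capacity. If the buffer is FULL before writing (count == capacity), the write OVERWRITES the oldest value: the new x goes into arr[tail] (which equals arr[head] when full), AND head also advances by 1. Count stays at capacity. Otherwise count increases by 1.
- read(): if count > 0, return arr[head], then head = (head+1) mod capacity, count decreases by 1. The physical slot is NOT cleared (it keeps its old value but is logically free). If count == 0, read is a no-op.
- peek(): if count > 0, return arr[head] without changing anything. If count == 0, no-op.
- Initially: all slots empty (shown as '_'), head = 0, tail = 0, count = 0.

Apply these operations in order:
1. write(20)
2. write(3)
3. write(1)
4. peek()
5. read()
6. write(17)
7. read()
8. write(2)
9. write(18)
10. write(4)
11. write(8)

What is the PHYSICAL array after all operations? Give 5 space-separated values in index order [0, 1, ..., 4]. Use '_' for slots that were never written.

Answer: 18 4 8 17 2

Derivation:
After op 1 (write(20)): arr=[20 _ _ _ _] head=0 tail=1 count=1
After op 2 (write(3)): arr=[20 3 _ _ _] head=0 tail=2 count=2
After op 3 (write(1)): arr=[20 3 1 _ _] head=0 tail=3 count=3
After op 4 (peek()): arr=[20 3 1 _ _] head=0 tail=3 count=3
After op 5 (read()): arr=[20 3 1 _ _] head=1 tail=3 count=2
After op 6 (write(17)): arr=[20 3 1 17 _] head=1 tail=4 count=3
After op 7 (read()): arr=[20 3 1 17 _] head=2 tail=4 count=2
After op 8 (write(2)): arr=[20 3 1 17 2] head=2 tail=0 count=3
After op 9 (write(18)): arr=[18 3 1 17 2] head=2 tail=1 count=4
After op 10 (write(4)): arr=[18 4 1 17 2] head=2 tail=2 count=5
After op 11 (write(8)): arr=[18 4 8 17 2] head=3 tail=3 count=5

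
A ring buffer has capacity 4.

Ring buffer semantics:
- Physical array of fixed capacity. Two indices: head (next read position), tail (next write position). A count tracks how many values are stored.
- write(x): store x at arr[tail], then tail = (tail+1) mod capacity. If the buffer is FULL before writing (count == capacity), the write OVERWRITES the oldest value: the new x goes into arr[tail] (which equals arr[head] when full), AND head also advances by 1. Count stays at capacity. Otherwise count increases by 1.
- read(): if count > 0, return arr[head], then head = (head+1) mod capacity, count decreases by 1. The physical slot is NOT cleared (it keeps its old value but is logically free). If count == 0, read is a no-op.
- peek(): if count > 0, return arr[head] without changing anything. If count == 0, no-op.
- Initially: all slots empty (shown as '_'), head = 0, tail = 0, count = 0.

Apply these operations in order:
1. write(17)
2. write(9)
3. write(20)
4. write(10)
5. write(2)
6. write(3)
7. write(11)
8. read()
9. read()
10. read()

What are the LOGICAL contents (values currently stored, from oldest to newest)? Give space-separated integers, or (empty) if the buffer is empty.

After op 1 (write(17)): arr=[17 _ _ _] head=0 tail=1 count=1
After op 2 (write(9)): arr=[17 9 _ _] head=0 tail=2 count=2
After op 3 (write(20)): arr=[17 9 20 _] head=0 tail=3 count=3
After op 4 (write(10)): arr=[17 9 20 10] head=0 tail=0 count=4
After op 5 (write(2)): arr=[2 9 20 10] head=1 tail=1 count=4
After op 6 (write(3)): arr=[2 3 20 10] head=2 tail=2 count=4
After op 7 (write(11)): arr=[2 3 11 10] head=3 tail=3 count=4
After op 8 (read()): arr=[2 3 11 10] head=0 tail=3 count=3
After op 9 (read()): arr=[2 3 11 10] head=1 tail=3 count=2
After op 10 (read()): arr=[2 3 11 10] head=2 tail=3 count=1

Answer: 11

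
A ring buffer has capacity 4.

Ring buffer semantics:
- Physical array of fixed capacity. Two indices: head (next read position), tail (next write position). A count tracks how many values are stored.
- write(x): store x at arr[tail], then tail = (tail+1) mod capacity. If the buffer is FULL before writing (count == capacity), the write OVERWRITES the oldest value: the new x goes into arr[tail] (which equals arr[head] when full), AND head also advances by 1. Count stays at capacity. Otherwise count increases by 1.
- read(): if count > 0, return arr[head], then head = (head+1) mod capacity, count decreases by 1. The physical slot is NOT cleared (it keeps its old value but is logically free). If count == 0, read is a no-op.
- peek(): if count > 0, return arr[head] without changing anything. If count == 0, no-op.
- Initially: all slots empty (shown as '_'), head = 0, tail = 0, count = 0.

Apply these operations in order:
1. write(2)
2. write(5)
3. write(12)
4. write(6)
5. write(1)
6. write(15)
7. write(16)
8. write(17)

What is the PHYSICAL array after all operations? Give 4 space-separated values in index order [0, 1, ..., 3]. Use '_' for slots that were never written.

Answer: 1 15 16 17

Derivation:
After op 1 (write(2)): arr=[2 _ _ _] head=0 tail=1 count=1
After op 2 (write(5)): arr=[2 5 _ _] head=0 tail=2 count=2
After op 3 (write(12)): arr=[2 5 12 _] head=0 tail=3 count=3
After op 4 (write(6)): arr=[2 5 12 6] head=0 tail=0 count=4
After op 5 (write(1)): arr=[1 5 12 6] head=1 tail=1 count=4
After op 6 (write(15)): arr=[1 15 12 6] head=2 tail=2 count=4
After op 7 (write(16)): arr=[1 15 16 6] head=3 tail=3 count=4
After op 8 (write(17)): arr=[1 15 16 17] head=0 tail=0 count=4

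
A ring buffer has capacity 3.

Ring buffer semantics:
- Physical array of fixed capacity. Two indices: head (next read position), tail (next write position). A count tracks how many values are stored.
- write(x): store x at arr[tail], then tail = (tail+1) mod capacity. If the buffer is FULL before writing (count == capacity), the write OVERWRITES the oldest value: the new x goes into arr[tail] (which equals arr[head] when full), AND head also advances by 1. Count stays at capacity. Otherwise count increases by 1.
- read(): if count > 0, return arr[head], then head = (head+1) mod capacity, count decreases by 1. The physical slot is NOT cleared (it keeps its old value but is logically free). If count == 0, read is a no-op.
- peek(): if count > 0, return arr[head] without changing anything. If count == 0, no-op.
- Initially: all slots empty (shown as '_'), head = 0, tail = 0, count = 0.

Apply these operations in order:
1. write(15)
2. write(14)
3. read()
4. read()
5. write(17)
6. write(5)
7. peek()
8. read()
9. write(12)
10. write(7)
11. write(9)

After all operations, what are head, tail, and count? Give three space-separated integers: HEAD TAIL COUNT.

Answer: 1 1 3

Derivation:
After op 1 (write(15)): arr=[15 _ _] head=0 tail=1 count=1
After op 2 (write(14)): arr=[15 14 _] head=0 tail=2 count=2
After op 3 (read()): arr=[15 14 _] head=1 tail=2 count=1
After op 4 (read()): arr=[15 14 _] head=2 tail=2 count=0
After op 5 (write(17)): arr=[15 14 17] head=2 tail=0 count=1
After op 6 (write(5)): arr=[5 14 17] head=2 tail=1 count=2
After op 7 (peek()): arr=[5 14 17] head=2 tail=1 count=2
After op 8 (read()): arr=[5 14 17] head=0 tail=1 count=1
After op 9 (write(12)): arr=[5 12 17] head=0 tail=2 count=2
After op 10 (write(7)): arr=[5 12 7] head=0 tail=0 count=3
After op 11 (write(9)): arr=[9 12 7] head=1 tail=1 count=3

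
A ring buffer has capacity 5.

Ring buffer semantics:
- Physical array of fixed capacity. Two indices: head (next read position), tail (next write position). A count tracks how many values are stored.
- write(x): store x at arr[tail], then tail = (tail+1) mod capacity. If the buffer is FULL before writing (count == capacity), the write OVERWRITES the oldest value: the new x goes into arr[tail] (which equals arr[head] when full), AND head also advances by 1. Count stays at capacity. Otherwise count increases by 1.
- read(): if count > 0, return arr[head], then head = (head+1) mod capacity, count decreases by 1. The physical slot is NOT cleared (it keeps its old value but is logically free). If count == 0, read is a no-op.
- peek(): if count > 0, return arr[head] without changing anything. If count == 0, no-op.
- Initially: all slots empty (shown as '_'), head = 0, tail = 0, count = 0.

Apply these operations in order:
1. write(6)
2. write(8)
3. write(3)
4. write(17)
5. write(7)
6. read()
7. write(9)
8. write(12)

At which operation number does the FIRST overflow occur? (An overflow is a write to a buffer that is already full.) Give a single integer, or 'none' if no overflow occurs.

Answer: 8

Derivation:
After op 1 (write(6)): arr=[6 _ _ _ _] head=0 tail=1 count=1
After op 2 (write(8)): arr=[6 8 _ _ _] head=0 tail=2 count=2
After op 3 (write(3)): arr=[6 8 3 _ _] head=0 tail=3 count=3
After op 4 (write(17)): arr=[6 8 3 17 _] head=0 tail=4 count=4
After op 5 (write(7)): arr=[6 8 3 17 7] head=0 tail=0 count=5
After op 6 (read()): arr=[6 8 3 17 7] head=1 tail=0 count=4
After op 7 (write(9)): arr=[9 8 3 17 7] head=1 tail=1 count=5
After op 8 (write(12)): arr=[9 12 3 17 7] head=2 tail=2 count=5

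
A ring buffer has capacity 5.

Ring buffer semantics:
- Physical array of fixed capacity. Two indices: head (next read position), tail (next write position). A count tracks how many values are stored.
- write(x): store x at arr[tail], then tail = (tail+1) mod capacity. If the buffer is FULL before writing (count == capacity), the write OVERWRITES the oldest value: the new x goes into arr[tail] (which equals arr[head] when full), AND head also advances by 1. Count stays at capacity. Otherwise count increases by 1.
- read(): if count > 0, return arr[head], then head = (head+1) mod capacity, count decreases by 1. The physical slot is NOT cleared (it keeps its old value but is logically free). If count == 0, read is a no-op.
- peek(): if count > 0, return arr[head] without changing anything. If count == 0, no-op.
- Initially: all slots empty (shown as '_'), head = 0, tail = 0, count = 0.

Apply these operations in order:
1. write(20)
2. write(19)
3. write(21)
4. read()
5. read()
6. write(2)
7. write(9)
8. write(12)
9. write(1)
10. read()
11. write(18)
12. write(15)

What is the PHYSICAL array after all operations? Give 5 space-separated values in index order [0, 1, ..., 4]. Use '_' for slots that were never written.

Answer: 12 1 18 15 9

Derivation:
After op 1 (write(20)): arr=[20 _ _ _ _] head=0 tail=1 count=1
After op 2 (write(19)): arr=[20 19 _ _ _] head=0 tail=2 count=2
After op 3 (write(21)): arr=[20 19 21 _ _] head=0 tail=3 count=3
After op 4 (read()): arr=[20 19 21 _ _] head=1 tail=3 count=2
After op 5 (read()): arr=[20 19 21 _ _] head=2 tail=3 count=1
After op 6 (write(2)): arr=[20 19 21 2 _] head=2 tail=4 count=2
After op 7 (write(9)): arr=[20 19 21 2 9] head=2 tail=0 count=3
After op 8 (write(12)): arr=[12 19 21 2 9] head=2 tail=1 count=4
After op 9 (write(1)): arr=[12 1 21 2 9] head=2 tail=2 count=5
After op 10 (read()): arr=[12 1 21 2 9] head=3 tail=2 count=4
After op 11 (write(18)): arr=[12 1 18 2 9] head=3 tail=3 count=5
After op 12 (write(15)): arr=[12 1 18 15 9] head=4 tail=4 count=5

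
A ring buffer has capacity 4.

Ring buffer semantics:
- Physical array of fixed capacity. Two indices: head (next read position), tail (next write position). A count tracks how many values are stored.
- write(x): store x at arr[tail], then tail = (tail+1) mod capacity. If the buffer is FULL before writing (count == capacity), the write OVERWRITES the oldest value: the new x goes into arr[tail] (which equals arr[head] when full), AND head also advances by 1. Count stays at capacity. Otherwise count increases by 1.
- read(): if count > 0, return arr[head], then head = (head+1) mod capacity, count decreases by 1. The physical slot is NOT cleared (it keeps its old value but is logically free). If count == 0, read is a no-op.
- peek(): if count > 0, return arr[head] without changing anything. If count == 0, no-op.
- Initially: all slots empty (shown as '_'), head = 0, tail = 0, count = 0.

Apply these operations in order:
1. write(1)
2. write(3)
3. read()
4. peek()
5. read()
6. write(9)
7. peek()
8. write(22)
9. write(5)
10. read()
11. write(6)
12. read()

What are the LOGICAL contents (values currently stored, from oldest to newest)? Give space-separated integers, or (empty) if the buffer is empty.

Answer: 5 6

Derivation:
After op 1 (write(1)): arr=[1 _ _ _] head=0 tail=1 count=1
After op 2 (write(3)): arr=[1 3 _ _] head=0 tail=2 count=2
After op 3 (read()): arr=[1 3 _ _] head=1 tail=2 count=1
After op 4 (peek()): arr=[1 3 _ _] head=1 tail=2 count=1
After op 5 (read()): arr=[1 3 _ _] head=2 tail=2 count=0
After op 6 (write(9)): arr=[1 3 9 _] head=2 tail=3 count=1
After op 7 (peek()): arr=[1 3 9 _] head=2 tail=3 count=1
After op 8 (write(22)): arr=[1 3 9 22] head=2 tail=0 count=2
After op 9 (write(5)): arr=[5 3 9 22] head=2 tail=1 count=3
After op 10 (read()): arr=[5 3 9 22] head=3 tail=1 count=2
After op 11 (write(6)): arr=[5 6 9 22] head=3 tail=2 count=3
After op 12 (read()): arr=[5 6 9 22] head=0 tail=2 count=2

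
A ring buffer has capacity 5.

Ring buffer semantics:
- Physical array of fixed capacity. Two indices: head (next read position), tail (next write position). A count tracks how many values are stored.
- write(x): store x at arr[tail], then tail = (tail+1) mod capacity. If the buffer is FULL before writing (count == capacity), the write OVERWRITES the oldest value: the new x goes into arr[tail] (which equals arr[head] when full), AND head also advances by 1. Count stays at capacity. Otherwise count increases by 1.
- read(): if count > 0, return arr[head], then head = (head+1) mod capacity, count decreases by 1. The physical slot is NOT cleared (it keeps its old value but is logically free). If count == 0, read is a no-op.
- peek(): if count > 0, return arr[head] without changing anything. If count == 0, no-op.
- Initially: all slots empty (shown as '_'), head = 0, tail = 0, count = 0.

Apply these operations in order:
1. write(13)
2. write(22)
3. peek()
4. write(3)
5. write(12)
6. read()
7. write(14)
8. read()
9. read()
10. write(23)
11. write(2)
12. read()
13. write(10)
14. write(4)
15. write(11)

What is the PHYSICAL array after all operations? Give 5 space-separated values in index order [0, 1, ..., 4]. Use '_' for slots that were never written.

After op 1 (write(13)): arr=[13 _ _ _ _] head=0 tail=1 count=1
After op 2 (write(22)): arr=[13 22 _ _ _] head=0 tail=2 count=2
After op 3 (peek()): arr=[13 22 _ _ _] head=0 tail=2 count=2
After op 4 (write(3)): arr=[13 22 3 _ _] head=0 tail=3 count=3
After op 5 (write(12)): arr=[13 22 3 12 _] head=0 tail=4 count=4
After op 6 (read()): arr=[13 22 3 12 _] head=1 tail=4 count=3
After op 7 (write(14)): arr=[13 22 3 12 14] head=1 tail=0 count=4
After op 8 (read()): arr=[13 22 3 12 14] head=2 tail=0 count=3
After op 9 (read()): arr=[13 22 3 12 14] head=3 tail=0 count=2
After op 10 (write(23)): arr=[23 22 3 12 14] head=3 tail=1 count=3
After op 11 (write(2)): arr=[23 2 3 12 14] head=3 tail=2 count=4
After op 12 (read()): arr=[23 2 3 12 14] head=4 tail=2 count=3
After op 13 (write(10)): arr=[23 2 10 12 14] head=4 tail=3 count=4
After op 14 (write(4)): arr=[23 2 10 4 14] head=4 tail=4 count=5
After op 15 (write(11)): arr=[23 2 10 4 11] head=0 tail=0 count=5

Answer: 23 2 10 4 11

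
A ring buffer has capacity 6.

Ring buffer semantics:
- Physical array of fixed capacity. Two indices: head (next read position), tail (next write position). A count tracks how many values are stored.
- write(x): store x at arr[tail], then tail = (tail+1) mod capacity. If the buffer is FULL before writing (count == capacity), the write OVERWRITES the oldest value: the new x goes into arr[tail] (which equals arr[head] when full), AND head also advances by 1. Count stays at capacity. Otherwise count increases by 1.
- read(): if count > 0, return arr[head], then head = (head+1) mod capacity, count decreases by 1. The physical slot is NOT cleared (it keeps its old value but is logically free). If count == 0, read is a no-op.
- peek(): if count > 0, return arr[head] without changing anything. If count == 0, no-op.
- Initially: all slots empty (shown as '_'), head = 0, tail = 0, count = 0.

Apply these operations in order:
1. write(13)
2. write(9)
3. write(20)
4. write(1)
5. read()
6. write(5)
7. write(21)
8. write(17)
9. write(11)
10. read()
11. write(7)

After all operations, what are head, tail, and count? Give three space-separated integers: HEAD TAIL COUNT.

After op 1 (write(13)): arr=[13 _ _ _ _ _] head=0 tail=1 count=1
After op 2 (write(9)): arr=[13 9 _ _ _ _] head=0 tail=2 count=2
After op 3 (write(20)): arr=[13 9 20 _ _ _] head=0 tail=3 count=3
After op 4 (write(1)): arr=[13 9 20 1 _ _] head=0 tail=4 count=4
After op 5 (read()): arr=[13 9 20 1 _ _] head=1 tail=4 count=3
After op 6 (write(5)): arr=[13 9 20 1 5 _] head=1 tail=5 count=4
After op 7 (write(21)): arr=[13 9 20 1 5 21] head=1 tail=0 count=5
After op 8 (write(17)): arr=[17 9 20 1 5 21] head=1 tail=1 count=6
After op 9 (write(11)): arr=[17 11 20 1 5 21] head=2 tail=2 count=6
After op 10 (read()): arr=[17 11 20 1 5 21] head=3 tail=2 count=5
After op 11 (write(7)): arr=[17 11 7 1 5 21] head=3 tail=3 count=6

Answer: 3 3 6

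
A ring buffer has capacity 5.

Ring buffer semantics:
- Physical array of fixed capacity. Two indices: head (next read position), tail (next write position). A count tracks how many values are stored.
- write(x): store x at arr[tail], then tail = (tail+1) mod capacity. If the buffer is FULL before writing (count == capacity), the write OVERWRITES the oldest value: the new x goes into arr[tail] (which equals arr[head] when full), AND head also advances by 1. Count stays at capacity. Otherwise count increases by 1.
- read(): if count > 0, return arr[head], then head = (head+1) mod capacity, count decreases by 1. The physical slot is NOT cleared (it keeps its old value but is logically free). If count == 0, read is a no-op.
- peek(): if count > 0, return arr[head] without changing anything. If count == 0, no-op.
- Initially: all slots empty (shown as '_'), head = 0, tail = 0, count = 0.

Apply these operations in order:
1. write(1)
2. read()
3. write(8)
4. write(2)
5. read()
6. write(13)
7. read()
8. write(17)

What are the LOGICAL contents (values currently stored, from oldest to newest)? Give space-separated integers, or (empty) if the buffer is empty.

Answer: 13 17

Derivation:
After op 1 (write(1)): arr=[1 _ _ _ _] head=0 tail=1 count=1
After op 2 (read()): arr=[1 _ _ _ _] head=1 tail=1 count=0
After op 3 (write(8)): arr=[1 8 _ _ _] head=1 tail=2 count=1
After op 4 (write(2)): arr=[1 8 2 _ _] head=1 tail=3 count=2
After op 5 (read()): arr=[1 8 2 _ _] head=2 tail=3 count=1
After op 6 (write(13)): arr=[1 8 2 13 _] head=2 tail=4 count=2
After op 7 (read()): arr=[1 8 2 13 _] head=3 tail=4 count=1
After op 8 (write(17)): arr=[1 8 2 13 17] head=3 tail=0 count=2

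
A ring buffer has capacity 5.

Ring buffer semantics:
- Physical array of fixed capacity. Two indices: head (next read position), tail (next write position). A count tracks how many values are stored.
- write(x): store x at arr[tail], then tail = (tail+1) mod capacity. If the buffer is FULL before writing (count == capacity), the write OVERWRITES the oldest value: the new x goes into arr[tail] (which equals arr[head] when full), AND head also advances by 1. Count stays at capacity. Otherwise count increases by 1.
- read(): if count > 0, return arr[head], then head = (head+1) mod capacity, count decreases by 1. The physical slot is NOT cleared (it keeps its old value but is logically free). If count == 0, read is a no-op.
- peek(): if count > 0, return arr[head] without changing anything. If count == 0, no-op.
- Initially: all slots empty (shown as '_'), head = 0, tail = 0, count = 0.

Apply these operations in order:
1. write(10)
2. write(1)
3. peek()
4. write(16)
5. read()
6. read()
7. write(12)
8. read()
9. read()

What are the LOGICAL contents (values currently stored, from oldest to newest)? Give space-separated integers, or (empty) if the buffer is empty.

Answer: (empty)

Derivation:
After op 1 (write(10)): arr=[10 _ _ _ _] head=0 tail=1 count=1
After op 2 (write(1)): arr=[10 1 _ _ _] head=0 tail=2 count=2
After op 3 (peek()): arr=[10 1 _ _ _] head=0 tail=2 count=2
After op 4 (write(16)): arr=[10 1 16 _ _] head=0 tail=3 count=3
After op 5 (read()): arr=[10 1 16 _ _] head=1 tail=3 count=2
After op 6 (read()): arr=[10 1 16 _ _] head=2 tail=3 count=1
After op 7 (write(12)): arr=[10 1 16 12 _] head=2 tail=4 count=2
After op 8 (read()): arr=[10 1 16 12 _] head=3 tail=4 count=1
After op 9 (read()): arr=[10 1 16 12 _] head=4 tail=4 count=0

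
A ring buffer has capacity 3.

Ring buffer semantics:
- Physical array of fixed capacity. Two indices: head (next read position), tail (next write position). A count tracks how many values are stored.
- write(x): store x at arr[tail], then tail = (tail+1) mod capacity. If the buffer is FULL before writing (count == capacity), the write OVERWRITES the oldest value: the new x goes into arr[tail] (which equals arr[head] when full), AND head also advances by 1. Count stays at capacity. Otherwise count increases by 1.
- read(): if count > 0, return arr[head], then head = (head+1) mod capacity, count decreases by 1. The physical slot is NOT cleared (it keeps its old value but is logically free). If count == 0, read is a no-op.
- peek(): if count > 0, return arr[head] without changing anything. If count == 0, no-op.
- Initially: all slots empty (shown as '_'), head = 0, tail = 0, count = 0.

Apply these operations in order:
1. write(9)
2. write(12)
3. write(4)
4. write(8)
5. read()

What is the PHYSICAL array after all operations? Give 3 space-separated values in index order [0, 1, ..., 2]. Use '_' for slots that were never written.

Answer: 8 12 4

Derivation:
After op 1 (write(9)): arr=[9 _ _] head=0 tail=1 count=1
After op 2 (write(12)): arr=[9 12 _] head=0 tail=2 count=2
After op 3 (write(4)): arr=[9 12 4] head=0 tail=0 count=3
After op 4 (write(8)): arr=[8 12 4] head=1 tail=1 count=3
After op 5 (read()): arr=[8 12 4] head=2 tail=1 count=2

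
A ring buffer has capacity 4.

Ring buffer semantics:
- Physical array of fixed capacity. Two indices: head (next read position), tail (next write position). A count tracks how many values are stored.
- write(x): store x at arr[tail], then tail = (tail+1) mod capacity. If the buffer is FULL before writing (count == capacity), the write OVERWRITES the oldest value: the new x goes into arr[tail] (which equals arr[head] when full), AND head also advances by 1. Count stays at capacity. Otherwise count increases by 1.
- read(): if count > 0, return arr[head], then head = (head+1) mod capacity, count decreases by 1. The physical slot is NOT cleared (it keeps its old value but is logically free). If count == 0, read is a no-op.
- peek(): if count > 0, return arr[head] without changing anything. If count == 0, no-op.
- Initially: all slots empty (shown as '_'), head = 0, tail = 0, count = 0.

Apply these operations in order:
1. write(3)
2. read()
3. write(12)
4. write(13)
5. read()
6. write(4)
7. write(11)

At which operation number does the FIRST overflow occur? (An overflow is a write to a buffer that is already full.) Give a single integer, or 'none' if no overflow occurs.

Answer: none

Derivation:
After op 1 (write(3)): arr=[3 _ _ _] head=0 tail=1 count=1
After op 2 (read()): arr=[3 _ _ _] head=1 tail=1 count=0
After op 3 (write(12)): arr=[3 12 _ _] head=1 tail=2 count=1
After op 4 (write(13)): arr=[3 12 13 _] head=1 tail=3 count=2
After op 5 (read()): arr=[3 12 13 _] head=2 tail=3 count=1
After op 6 (write(4)): arr=[3 12 13 4] head=2 tail=0 count=2
After op 7 (write(11)): arr=[11 12 13 4] head=2 tail=1 count=3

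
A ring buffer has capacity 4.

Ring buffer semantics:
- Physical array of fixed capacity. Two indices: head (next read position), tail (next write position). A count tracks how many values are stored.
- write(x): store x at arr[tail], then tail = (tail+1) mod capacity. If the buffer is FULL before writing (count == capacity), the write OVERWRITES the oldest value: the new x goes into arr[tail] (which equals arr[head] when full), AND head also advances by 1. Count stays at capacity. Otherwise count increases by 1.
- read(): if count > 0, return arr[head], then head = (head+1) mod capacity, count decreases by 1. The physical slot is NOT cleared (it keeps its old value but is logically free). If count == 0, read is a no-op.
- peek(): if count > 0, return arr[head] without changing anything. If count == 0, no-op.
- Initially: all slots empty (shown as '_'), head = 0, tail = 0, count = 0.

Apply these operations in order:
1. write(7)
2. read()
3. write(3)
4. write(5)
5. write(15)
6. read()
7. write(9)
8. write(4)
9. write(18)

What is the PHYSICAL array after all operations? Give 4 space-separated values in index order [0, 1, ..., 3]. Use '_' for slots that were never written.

After op 1 (write(7)): arr=[7 _ _ _] head=0 tail=1 count=1
After op 2 (read()): arr=[7 _ _ _] head=1 tail=1 count=0
After op 3 (write(3)): arr=[7 3 _ _] head=1 tail=2 count=1
After op 4 (write(5)): arr=[7 3 5 _] head=1 tail=3 count=2
After op 5 (write(15)): arr=[7 3 5 15] head=1 tail=0 count=3
After op 6 (read()): arr=[7 3 5 15] head=2 tail=0 count=2
After op 7 (write(9)): arr=[9 3 5 15] head=2 tail=1 count=3
After op 8 (write(4)): arr=[9 4 5 15] head=2 tail=2 count=4
After op 9 (write(18)): arr=[9 4 18 15] head=3 tail=3 count=4

Answer: 9 4 18 15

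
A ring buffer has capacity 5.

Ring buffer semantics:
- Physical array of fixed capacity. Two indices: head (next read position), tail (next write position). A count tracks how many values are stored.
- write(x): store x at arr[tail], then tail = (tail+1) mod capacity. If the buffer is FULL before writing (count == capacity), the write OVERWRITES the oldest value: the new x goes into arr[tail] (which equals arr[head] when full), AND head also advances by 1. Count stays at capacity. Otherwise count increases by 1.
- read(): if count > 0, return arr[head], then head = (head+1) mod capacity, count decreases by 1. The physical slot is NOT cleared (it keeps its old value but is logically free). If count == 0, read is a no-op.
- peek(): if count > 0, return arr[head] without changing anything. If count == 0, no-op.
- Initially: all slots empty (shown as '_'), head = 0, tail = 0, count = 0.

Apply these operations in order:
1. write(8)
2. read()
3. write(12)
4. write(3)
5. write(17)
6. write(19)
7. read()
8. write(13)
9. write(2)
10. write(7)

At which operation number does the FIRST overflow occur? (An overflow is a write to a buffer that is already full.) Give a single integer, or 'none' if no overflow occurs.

After op 1 (write(8)): arr=[8 _ _ _ _] head=0 tail=1 count=1
After op 2 (read()): arr=[8 _ _ _ _] head=1 tail=1 count=0
After op 3 (write(12)): arr=[8 12 _ _ _] head=1 tail=2 count=1
After op 4 (write(3)): arr=[8 12 3 _ _] head=1 tail=3 count=2
After op 5 (write(17)): arr=[8 12 3 17 _] head=1 tail=4 count=3
After op 6 (write(19)): arr=[8 12 3 17 19] head=1 tail=0 count=4
After op 7 (read()): arr=[8 12 3 17 19] head=2 tail=0 count=3
After op 8 (write(13)): arr=[13 12 3 17 19] head=2 tail=1 count=4
After op 9 (write(2)): arr=[13 2 3 17 19] head=2 tail=2 count=5
After op 10 (write(7)): arr=[13 2 7 17 19] head=3 tail=3 count=5

Answer: 10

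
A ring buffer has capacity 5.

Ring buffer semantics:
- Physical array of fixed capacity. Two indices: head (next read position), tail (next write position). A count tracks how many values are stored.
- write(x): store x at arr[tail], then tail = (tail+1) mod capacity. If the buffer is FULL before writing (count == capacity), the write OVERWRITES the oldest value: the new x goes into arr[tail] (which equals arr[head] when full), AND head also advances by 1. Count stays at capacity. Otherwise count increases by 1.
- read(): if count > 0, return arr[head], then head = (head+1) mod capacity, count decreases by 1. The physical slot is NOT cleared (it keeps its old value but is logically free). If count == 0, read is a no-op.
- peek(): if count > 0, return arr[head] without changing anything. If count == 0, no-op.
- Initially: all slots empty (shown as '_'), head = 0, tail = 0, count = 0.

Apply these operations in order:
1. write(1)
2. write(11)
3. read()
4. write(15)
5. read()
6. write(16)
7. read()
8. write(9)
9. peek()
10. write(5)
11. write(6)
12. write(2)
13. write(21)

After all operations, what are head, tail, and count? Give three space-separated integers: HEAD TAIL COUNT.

After op 1 (write(1)): arr=[1 _ _ _ _] head=0 tail=1 count=1
After op 2 (write(11)): arr=[1 11 _ _ _] head=0 tail=2 count=2
After op 3 (read()): arr=[1 11 _ _ _] head=1 tail=2 count=1
After op 4 (write(15)): arr=[1 11 15 _ _] head=1 tail=3 count=2
After op 5 (read()): arr=[1 11 15 _ _] head=2 tail=3 count=1
After op 6 (write(16)): arr=[1 11 15 16 _] head=2 tail=4 count=2
After op 7 (read()): arr=[1 11 15 16 _] head=3 tail=4 count=1
After op 8 (write(9)): arr=[1 11 15 16 9] head=3 tail=0 count=2
After op 9 (peek()): arr=[1 11 15 16 9] head=3 tail=0 count=2
After op 10 (write(5)): arr=[5 11 15 16 9] head=3 tail=1 count=3
After op 11 (write(6)): arr=[5 6 15 16 9] head=3 tail=2 count=4
After op 12 (write(2)): arr=[5 6 2 16 9] head=3 tail=3 count=5
After op 13 (write(21)): arr=[5 6 2 21 9] head=4 tail=4 count=5

Answer: 4 4 5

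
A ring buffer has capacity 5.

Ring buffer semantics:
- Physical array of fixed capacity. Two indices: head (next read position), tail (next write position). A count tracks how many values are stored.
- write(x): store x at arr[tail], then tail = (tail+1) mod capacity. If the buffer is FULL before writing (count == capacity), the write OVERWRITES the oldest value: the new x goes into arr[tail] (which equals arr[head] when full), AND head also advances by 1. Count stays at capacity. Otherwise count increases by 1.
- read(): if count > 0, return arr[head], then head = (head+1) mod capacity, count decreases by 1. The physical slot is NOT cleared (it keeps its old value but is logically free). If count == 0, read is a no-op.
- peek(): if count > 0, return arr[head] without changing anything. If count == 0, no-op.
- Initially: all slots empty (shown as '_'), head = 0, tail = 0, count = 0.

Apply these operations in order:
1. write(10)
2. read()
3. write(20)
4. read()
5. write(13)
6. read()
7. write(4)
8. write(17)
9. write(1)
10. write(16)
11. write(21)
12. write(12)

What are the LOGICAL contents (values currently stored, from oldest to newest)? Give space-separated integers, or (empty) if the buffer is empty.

After op 1 (write(10)): arr=[10 _ _ _ _] head=0 tail=1 count=1
After op 2 (read()): arr=[10 _ _ _ _] head=1 tail=1 count=0
After op 3 (write(20)): arr=[10 20 _ _ _] head=1 tail=2 count=1
After op 4 (read()): arr=[10 20 _ _ _] head=2 tail=2 count=0
After op 5 (write(13)): arr=[10 20 13 _ _] head=2 tail=3 count=1
After op 6 (read()): arr=[10 20 13 _ _] head=3 tail=3 count=0
After op 7 (write(4)): arr=[10 20 13 4 _] head=3 tail=4 count=1
After op 8 (write(17)): arr=[10 20 13 4 17] head=3 tail=0 count=2
After op 9 (write(1)): arr=[1 20 13 4 17] head=3 tail=1 count=3
After op 10 (write(16)): arr=[1 16 13 4 17] head=3 tail=2 count=4
After op 11 (write(21)): arr=[1 16 21 4 17] head=3 tail=3 count=5
After op 12 (write(12)): arr=[1 16 21 12 17] head=4 tail=4 count=5

Answer: 17 1 16 21 12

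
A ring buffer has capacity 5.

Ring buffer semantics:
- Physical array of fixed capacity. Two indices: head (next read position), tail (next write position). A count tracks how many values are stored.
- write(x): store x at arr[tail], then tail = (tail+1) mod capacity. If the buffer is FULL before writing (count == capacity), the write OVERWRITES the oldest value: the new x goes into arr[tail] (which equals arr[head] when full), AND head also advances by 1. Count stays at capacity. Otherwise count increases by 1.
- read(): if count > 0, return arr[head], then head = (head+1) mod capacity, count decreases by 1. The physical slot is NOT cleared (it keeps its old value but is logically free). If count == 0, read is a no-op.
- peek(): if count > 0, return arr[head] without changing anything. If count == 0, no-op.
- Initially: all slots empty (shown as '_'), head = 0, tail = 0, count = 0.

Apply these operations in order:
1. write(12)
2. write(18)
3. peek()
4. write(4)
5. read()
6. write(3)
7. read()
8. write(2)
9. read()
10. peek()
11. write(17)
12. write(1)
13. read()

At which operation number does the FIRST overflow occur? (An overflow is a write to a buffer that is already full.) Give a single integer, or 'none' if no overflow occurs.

After op 1 (write(12)): arr=[12 _ _ _ _] head=0 tail=1 count=1
After op 2 (write(18)): arr=[12 18 _ _ _] head=0 tail=2 count=2
After op 3 (peek()): arr=[12 18 _ _ _] head=0 tail=2 count=2
After op 4 (write(4)): arr=[12 18 4 _ _] head=0 tail=3 count=3
After op 5 (read()): arr=[12 18 4 _ _] head=1 tail=3 count=2
After op 6 (write(3)): arr=[12 18 4 3 _] head=1 tail=4 count=3
After op 7 (read()): arr=[12 18 4 3 _] head=2 tail=4 count=2
After op 8 (write(2)): arr=[12 18 4 3 2] head=2 tail=0 count=3
After op 9 (read()): arr=[12 18 4 3 2] head=3 tail=0 count=2
After op 10 (peek()): arr=[12 18 4 3 2] head=3 tail=0 count=2
After op 11 (write(17)): arr=[17 18 4 3 2] head=3 tail=1 count=3
After op 12 (write(1)): arr=[17 1 4 3 2] head=3 tail=2 count=4
After op 13 (read()): arr=[17 1 4 3 2] head=4 tail=2 count=3

Answer: none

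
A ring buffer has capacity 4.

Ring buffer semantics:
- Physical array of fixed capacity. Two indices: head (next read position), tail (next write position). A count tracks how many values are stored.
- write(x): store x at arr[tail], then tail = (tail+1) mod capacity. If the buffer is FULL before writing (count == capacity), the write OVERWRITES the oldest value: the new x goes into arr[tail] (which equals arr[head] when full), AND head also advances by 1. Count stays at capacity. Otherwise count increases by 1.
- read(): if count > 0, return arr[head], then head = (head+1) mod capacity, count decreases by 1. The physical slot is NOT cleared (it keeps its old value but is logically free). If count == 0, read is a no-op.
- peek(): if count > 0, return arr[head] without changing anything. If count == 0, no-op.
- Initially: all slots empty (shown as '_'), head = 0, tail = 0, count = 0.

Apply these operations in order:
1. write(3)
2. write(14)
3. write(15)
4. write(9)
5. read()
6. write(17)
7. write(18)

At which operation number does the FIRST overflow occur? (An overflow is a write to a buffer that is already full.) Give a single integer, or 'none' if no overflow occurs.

Answer: 7

Derivation:
After op 1 (write(3)): arr=[3 _ _ _] head=0 tail=1 count=1
After op 2 (write(14)): arr=[3 14 _ _] head=0 tail=2 count=2
After op 3 (write(15)): arr=[3 14 15 _] head=0 tail=3 count=3
After op 4 (write(9)): arr=[3 14 15 9] head=0 tail=0 count=4
After op 5 (read()): arr=[3 14 15 9] head=1 tail=0 count=3
After op 6 (write(17)): arr=[17 14 15 9] head=1 tail=1 count=4
After op 7 (write(18)): arr=[17 18 15 9] head=2 tail=2 count=4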